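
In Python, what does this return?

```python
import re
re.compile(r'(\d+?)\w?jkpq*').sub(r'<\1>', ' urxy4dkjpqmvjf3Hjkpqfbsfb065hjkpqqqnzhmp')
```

' urxy4dkjpqmvjf<3>fbsfb<065>nzhmp'

`\1` in the replacement pulls in group 1's text for each match.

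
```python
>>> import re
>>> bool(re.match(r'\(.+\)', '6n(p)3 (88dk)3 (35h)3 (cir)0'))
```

With `match`, the pattern is implicitly anchored at the beginning.
Here the string doesn't start with a match, so the call returns None, and `bool(None)` is False.

False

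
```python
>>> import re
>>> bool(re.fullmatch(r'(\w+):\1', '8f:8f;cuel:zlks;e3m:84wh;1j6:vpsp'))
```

The backreference `\1` re-matches whatever the first group consumed, character for character.
For `fullmatch`, every character of the input must be accounted for by the pattern.
Here the pattern can't cover the whole string, so the call returns None, and `bool(None)` is False.

False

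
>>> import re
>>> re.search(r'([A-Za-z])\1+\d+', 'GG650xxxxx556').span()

(0, 5)

`\1` has to match the exact text group 1 already captured.
`re.search` tries every starting position until one works.
The match spans [0:5] → 'GG650'.
Captured: group 1 = 'G'.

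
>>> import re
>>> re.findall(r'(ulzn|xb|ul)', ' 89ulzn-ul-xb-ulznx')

['ulzn', 'ul', 'xb', 'ulzn']

Alternation tries branches left to right and keeps the first one that lets the overall match succeed at that position.
Matches: at [3:7] match 'ulzn', group 1 = 'ulzn'; at [8:10] match 'ul', group 1 = 'ul'; at [11:13] match 'xb', group 1 = 'xb'; at [14:18] match 'ulzn', group 1 = 'ulzn'.
With a single group, `findall` returns only what that group captured — 4 items.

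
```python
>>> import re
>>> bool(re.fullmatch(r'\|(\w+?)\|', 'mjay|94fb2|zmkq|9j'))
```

False

`re.fullmatch` is like wrapping the pattern in `^…$` (in single-line mode).
Here the pattern can't cover the whole string, so the call returns None, and `bool(None)` is False.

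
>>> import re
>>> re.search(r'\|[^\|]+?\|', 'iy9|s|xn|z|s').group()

The match spans [3:6] → '|s|'.

'|s|'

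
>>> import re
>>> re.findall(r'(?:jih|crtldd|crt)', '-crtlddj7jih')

['crtldd', 'jih']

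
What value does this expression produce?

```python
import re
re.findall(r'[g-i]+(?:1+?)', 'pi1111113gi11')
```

A non-greedy quantifier consumes as few characters as it can — just enough that the remainder of the pattern still matches from where it stops; whatever follows it matches normally.
With no groups in the pattern, `findall` gives back each whole match — 2 here.

['i1', 'gi1']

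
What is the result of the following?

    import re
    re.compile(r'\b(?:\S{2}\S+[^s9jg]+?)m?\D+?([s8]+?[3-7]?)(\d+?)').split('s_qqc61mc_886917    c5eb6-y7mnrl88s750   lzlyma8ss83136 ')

This matches a word boundary (`\b`, zero-width); then exactly 2 of a non-whitespace character, then one or more of a non-whitespace character, then one or more of any character except [s9jg] (lazy) (non-capturing group); then optionally a literal 'm', then one or more of a non-digit (lazy); then one or more of one of [s8] (lazy), then optionally a character in [3-7] (captured); then one or more of a digit (lazy) (captured).
A non-greedy quantifier consumes as few characters as it can — just enough that the remainder of the pattern still matches from where it stops; whatever follows it matches normally.
Matches to split on: at [0:34] → 's_qqc61mc_886917    c5eb6-y7mnrl88'; at [41:51] → 'lzlyma8ss8'.
`re.split` interleaves the captured-group text with the surrounding fragments.

['', '8', '8', 's750   ', 's', '8', '3136 ']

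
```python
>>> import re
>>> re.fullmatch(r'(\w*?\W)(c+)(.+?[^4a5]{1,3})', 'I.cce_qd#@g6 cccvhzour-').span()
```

`fullmatch` succeeds only if the pattern covers the string from start to end.
The match spans [0:23] → 'I.cce_qd#@g6 cccvhzour-'.

(0, 23)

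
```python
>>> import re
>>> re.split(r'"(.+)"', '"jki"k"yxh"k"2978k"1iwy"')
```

['', 'jki"k"yxh"k"2978k"1iwy', '']

Because the pattern has a capturing group, `split` also inserts each captured text between the pieces.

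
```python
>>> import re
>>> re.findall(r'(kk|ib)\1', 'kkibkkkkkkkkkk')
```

['kk', 'kk']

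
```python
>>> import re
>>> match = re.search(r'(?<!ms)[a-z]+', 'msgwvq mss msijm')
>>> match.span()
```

The negative lookaround is zero-width — it rules out positions where the adjacent text would match, without consuming anything.
`re.search` tries every starting position until one works.
The match spans [0:6] → 'msgwvq'.

(0, 6)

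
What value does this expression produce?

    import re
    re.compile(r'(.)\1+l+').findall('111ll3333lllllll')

['1', '3']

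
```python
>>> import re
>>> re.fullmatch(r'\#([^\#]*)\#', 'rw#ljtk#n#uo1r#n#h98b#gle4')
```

For `fullmatch`, every character of the input must be accounted for by the pattern.
Here there's no way to consume every character, so the call returns None.

None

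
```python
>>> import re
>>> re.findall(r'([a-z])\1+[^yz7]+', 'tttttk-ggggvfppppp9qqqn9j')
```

The backreference `\1` re-matches whatever the first group consumed, character for character.
Matches: at [0:25] match 'tttttk-ggggvfppppp9qqqn9j', group 1 = 't'.
One capturing group, so `findall` returns just the captured substring from the one match — 1 in all.

['t']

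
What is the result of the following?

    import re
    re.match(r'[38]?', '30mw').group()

'3'

`re.match` only tries the pattern at the start of the string.
The match spans [0:1] → '3'.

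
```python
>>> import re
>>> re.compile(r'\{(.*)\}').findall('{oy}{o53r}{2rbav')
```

Walking the string: at [0:10] match '{oy}{o53r}', group 1 = 'oy}{o53r'.
Because there's exactly one group, `findall` drops the full match and keeps group 1 from the one hit.

['oy}{o53r']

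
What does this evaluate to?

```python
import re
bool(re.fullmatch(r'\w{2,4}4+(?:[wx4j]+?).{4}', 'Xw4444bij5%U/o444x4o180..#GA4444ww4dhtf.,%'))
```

This matches 2 to 4 of a word character, then one or more of the literal '4'; then one or more of one of [wx4j] (lazy) (non-capturing group); then exactly 4 of any character.
For `fullmatch`, every character of the input must be accounted for by the pattern.
Here the pattern can't cover the whole string, so the call returns None, and `bool(None)` is False.

False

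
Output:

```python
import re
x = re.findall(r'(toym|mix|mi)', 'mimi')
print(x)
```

One capturing group, so `findall` returns just the captured substring from each match — 2 in all.

['mi', 'mi']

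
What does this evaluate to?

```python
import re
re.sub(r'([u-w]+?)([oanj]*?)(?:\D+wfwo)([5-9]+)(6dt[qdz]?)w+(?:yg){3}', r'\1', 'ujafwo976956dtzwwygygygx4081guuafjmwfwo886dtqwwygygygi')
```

'ujafwo976956dtzwwygygygx4081gui'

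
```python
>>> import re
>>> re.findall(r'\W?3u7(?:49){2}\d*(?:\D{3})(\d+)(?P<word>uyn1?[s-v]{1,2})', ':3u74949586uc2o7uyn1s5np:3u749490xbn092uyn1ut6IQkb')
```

The pattern matches optionally a non-word character, then the literal '3u7', then the literal '49' repeated 2 times; then zero or more of a digit; then exactly 3 of a non-digit (non-capturing group); then one or more of a digit (captured); then the literal 'uyn', then optionally the literal '1', then 1 to 2 of a character in [s-v] (captured as 'word').
Scanning left to right: at [24:45] match ':3u749490xbn092uyn1ut', groups = ('092', 'uyn1ut').
`findall` packs the 2 group values into a tuple for every match.

[('092', 'uyn1ut')]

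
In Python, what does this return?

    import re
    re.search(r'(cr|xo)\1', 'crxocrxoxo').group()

'xoxo'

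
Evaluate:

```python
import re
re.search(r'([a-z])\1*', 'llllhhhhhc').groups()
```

('l',)

After group 1 captures some text, `\1` only succeeds where that same text appears again.
Unlike `match`, `search` isn't anchored — it looks for the pattern anywhere in the string.
The match spans [0:4] → 'llll'.
Captured: group 1 = 'l'.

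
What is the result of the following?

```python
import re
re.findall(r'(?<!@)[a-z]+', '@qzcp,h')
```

['zcp', 'h']

Because the assertion is negative and zero-width, positions next to the forbidden text are skipped.
Scanning left to right: at [2:5] → 'zcp'; at [6:7] → 'h'.
Since nothing is captured, `findall` lists the 2 matched substrings directly.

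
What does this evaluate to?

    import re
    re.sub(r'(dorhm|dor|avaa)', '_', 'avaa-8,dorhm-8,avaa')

The regex engine tests alternatives in the order written; an earlier branch that matches wins even if a later one would match more.
Every occurrence is swapped for '_'.

'_-8,_-8,_'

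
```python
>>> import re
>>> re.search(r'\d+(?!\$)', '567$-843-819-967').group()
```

Because the assertion is negative and zero-width, positions next to the forbidden text are skipped.
The match spans [0:2] → '56'.

'56'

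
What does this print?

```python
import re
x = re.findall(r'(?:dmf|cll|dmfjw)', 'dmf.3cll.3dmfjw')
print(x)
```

['dmf', 'cll', 'dmf']

`|` is ordered: at each position the engine commits to the first alternative that works.
Walking the string: at [0:3] → 'dmf'; at [5:8] → 'cll'; at [10:13] → 'dmf'.
No capturing groups, so `findall` returns the 3 full match strings.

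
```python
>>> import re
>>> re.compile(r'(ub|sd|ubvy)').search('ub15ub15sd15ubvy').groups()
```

('ub',)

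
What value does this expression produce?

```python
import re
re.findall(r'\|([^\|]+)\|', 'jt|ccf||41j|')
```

['ccf', '41j']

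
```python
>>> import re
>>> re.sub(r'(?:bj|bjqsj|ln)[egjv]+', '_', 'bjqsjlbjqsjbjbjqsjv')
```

'bjqsjlbjqsjbj_'

Matches: at [13:19] → 'bjqsjv'.
`sub` substitutes '_' at each match site.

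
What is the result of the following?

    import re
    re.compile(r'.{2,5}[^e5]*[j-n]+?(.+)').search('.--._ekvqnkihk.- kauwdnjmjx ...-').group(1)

'x ...-'

This matches 2 to 5 of any character, then zero or more of any character except [e5], then one or more of a character in [j-n] (lazy); then one or more of any character (captured).
Unlike `match`, `search` isn't anchored — it looks for the pattern anywhere in the string.
The match spans [1:32] → '--._ekvqnkihk.- kauwdnjmjx ...-'.
Captured: group 1 = 'x ...-'.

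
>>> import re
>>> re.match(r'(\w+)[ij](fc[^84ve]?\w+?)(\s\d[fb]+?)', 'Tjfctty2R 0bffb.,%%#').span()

Pattern: one or more of a word character (captured); then one of [ij]; then the literal 'fc', then optionally any character except [84ve], then one or more of a word character (lazy) (captured); then whitespace, then a digit, then one or more of one of [fb] (lazy) (captured).
With the lazy modifier that quantifier settles for the fewest repetitions that let the rest of the pattern succeed (the atoms after it are unaffected and can still be greedy).
`match` is anchored at position 0; if the pattern doesn't fit there, it returns None.
The match spans [0:12] → 'Tjfctty2R 0b'.
Captured: group 1 = 'T', group 2 = 'fctty2R', group 3 = ' 0b'.

(0, 12)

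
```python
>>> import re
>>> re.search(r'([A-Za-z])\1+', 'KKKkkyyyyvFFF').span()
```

(0, 3)

The backreference `\1` re-matches whatever the first group consumed, character for character.
`re.search` scans for the first position where the pattern succeeds.
The match spans [0:3] → 'KKK'.
Captured: group 1 = 'K'.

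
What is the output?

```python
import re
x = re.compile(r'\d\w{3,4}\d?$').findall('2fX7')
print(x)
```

['2fX7']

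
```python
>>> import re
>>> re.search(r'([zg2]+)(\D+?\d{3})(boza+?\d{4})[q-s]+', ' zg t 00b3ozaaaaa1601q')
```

The pattern matches one or more of one of [zg2] (captured); then one or more of a non-digit (lazy), then exactly 3 of a digit (captured); then the literal 'boz', then one or more of a literal 'a' (lazy), then exactly 4 of a digit (captured); then one or more of a character in [q-s].
Here the pattern never matches, so the call returns None.

None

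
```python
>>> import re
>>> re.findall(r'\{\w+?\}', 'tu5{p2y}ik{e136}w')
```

Walking the string: at [3:8] → '{p2y}'; at [10:16] → '{e136}'.
No capturing groups, so `findall` returns the 2 full match strings.

['{p2y}', '{e136}']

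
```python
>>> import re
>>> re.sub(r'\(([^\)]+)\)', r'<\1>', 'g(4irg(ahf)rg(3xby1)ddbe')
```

The replacement refers to a captured group, so each match is rewritten using its own captured text.

'g<4irg(ahf>rg<3xby1>ddbe'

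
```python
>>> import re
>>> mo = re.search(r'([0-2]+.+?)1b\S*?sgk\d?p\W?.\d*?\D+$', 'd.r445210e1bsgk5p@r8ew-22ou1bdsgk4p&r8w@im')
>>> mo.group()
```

'210e1bsgk5p@r8ew-22ou1bdsgk4p&r8w@im'

This matches one or more of a character in [0-2], then one or more of any character (lazy) (captured); then the literal '1b', then zero or more of a non-whitespace character (lazy), then the literal 'sgk'; then optionally a digit, then a literal 'p', then optionally a non-word character; then any character, then zero or more of a digit (lazy), then one or more of a non-digit; then anchored at the end.
`re.search` scans for the first position where the pattern succeeds.
The match spans [6:42] → '210e1bsgk5p@r8ew-22ou1bdsgk4p&r8w@im'.
Captured: group 1 = '210e'.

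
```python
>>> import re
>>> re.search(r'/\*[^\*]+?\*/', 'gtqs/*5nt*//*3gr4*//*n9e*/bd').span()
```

(4, 11)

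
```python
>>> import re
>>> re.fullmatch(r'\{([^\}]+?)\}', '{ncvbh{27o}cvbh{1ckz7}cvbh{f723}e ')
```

None

`fullmatch` succeeds only if the pattern covers the string from start to end.
Here the pattern can't cover the whole string, so the call returns None.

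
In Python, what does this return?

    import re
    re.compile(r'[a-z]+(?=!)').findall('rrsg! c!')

The lookaround is zero-width — it requires the adjacent text to match without consuming it, so the asserted text isn't part of the match.
No capturing groups, so `findall` returns the 2 full match strings.

['rrsg', 'c']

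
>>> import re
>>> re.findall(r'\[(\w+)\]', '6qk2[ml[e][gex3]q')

['e', 'gex3']

Matches: at [7:10] match '[e]', group 1 = 'e'; at [10:16] match '[gex3]', group 1 = 'gex3'.
`findall` collects group 1 from each match (2 total).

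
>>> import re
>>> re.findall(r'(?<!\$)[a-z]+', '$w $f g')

['g']

`(?!…)`/`(?<!…)` only lets a position through if the neighbouring text does NOT match; no characters are consumed.
Matches: at [6:7] → 'g'.
`findall` yields the raw match text (1 of them) because the pattern has no groups.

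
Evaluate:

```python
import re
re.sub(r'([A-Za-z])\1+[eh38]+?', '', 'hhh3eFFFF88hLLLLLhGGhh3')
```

'e8hh3'

`\1` is not a pattern — it's the concrete string captured by group 1, re-applied verbatim.
Matches: at [0:4] → 'hhh3'; at [5:10] → 'FFFF8'; at [12:18] → 'LLLLLh'; at [18:21] → 'GGh'.
Each match is replaced by ''.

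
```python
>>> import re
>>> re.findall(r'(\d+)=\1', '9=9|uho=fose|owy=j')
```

The backreference `\1` re-matches whatever the first group consumed, character for character.
Scanning left to right: at [0:3] match '9=9', group 1 = '9'.
With a single group, `findall` returns only what that group captured — 1 item.

['9']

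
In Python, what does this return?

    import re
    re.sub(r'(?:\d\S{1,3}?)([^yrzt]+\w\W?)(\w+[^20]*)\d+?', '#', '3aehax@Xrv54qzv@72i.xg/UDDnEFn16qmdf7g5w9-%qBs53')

'#i.xg/UDDnEFn#'

`sub` substitutes '#' at each match site.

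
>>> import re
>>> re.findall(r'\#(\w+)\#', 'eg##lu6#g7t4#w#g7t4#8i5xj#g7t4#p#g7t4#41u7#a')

Matches: at [3:8] match '#lu6#', group 1 = 'lu6'; at [12:15] match '#w#', group 1 = 'w'; at [19:26] match '#8i5xj#', group 1 = '8i5xj'; at [30:33] match '#p#', group 1 = 'p'; at [37:43] match '#41u7#', group 1 = '41u7'.
`findall` collects group 1 from each match (5 total).

['lu6', 'w', '8i5xj', 'p', '41u7']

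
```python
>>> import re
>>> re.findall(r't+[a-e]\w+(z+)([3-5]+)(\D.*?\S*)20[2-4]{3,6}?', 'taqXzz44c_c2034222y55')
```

[('z', '44', 'c_c')]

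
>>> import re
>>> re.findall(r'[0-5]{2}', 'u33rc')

['33']

The pattern matches exactly 2 of a character in [0-5].
Walking the string: at [1:3] → '33'.
No capturing groups, so `findall` returns the 1 full match string.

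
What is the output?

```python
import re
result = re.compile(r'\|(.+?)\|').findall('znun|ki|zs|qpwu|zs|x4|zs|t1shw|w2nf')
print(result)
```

With the lazy modifier that quantifier settles for the fewest repetitions that let the rest of the pattern succeed (the atoms after it are unaffected and can still be greedy).
Scanning left to right: at [4:8] match '|ki|', group 1 = 'ki'; at [10:16] match '|qpwu|', group 1 = 'qpwu'; at [18:22] match '|x4|', group 1 = 'x4'; at [24:31] match '|t1shw|', group 1 = 't1shw'.
One capturing group, so `findall` returns just the captured substring from each match — 4 in all.

['ki', 'qpwu', 'x4', 't1shw']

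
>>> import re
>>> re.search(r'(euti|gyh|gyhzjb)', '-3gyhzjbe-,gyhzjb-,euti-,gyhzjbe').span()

Branches in `(...|...)` are attempted left-to-right; the first branch that allows the whole pattern to succeed is taken.
`re.search` scans for the first position where the pattern succeeds.
The match spans [2:5] → 'gyh'.
Captured: group 1 = 'gyh'.

(2, 5)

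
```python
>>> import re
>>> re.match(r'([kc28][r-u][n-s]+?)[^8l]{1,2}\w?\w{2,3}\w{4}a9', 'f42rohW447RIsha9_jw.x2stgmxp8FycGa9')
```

None

`re.match` only tries the pattern at the start of the string.
Here position 0 doesn't satisfy it, so the call returns None.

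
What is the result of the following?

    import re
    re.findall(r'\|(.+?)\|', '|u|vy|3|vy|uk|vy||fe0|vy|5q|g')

A `+?`/`*?`/`{m,n}?` starts at its minimum and grows only as far as needed for what follows to match.
With a single group, `findall` returns only what that group captured — 5 items.

['u', '3', 'uk', '|fe0', '5q']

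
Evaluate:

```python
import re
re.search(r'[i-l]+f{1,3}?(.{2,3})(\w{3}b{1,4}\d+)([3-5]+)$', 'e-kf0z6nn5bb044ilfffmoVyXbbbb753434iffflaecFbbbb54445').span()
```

(35, 53)

Pattern: one or more of a character in [i-l], then 1 to 3 of a literal 'f' (lazy); then 2 to 3 of any character (captured); then exactly 3 of a word character, then 1 to 4 of the literal 'b', then one or more of a digit (captured); then one or more of a character in [3-5] (captured); then anchored at the end.
The match spans [35:53] → 'iffflaecFbbbb54445'.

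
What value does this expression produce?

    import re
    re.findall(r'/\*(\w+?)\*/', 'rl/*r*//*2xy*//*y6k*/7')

One capturing group, so `findall` returns just the captured substring from each match — 3 in all.

['r', '2xy', 'y6k']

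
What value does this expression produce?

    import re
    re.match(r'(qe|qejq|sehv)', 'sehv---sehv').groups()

The match spans [0:4] → 'sehv'.
Captured: group 1 = 'sehv'.

('sehv',)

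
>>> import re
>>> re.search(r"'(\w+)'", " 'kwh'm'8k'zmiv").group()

`re.search` scans for the first position where the pattern succeeds.
The match spans [1:6] → "'kwh'".
Captured: group 1 = 'kwh'.

"'kwh'"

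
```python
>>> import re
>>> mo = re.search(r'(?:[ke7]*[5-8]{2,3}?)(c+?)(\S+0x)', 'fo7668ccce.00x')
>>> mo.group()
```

'7668ccce.00x'

The match spans [2:14] → '7668ccce.00x'.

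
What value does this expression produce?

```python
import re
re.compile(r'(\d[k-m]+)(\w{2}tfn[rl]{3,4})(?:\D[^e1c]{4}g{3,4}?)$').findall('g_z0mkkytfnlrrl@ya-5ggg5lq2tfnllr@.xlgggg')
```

[('5l', 'q2tfnllr')]

The pattern matches a digit, then one or more of a character in [k-m] (captured); then exactly 2 of a word character, then the literal 'tfn', then 3 to 4 of one of [rl] (captured); then a non-digit, then exactly 4 of any character except [e1c], then 3 to 4 of a literal 'g' (lazy) (non-capturing group); then anchored at the end.
Walking the string: at [23:41] match '5lq2tfnllr@.xlgggg', groups = ('5l', 'q2tfnllr').
2 groups means the one result is a tuple of 2 captured strings — 1 here.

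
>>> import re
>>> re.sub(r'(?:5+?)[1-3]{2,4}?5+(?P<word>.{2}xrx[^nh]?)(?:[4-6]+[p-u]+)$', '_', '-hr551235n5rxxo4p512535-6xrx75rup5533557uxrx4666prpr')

The pattern matches one or more of a literal '5' (lazy) (non-capturing group); then 2 to 4 of a character in [1-3] (lazy), then one or more of the literal '5'; then exactly 2 of any character, then the literal 'xrx', then optionally any character except [nh] (captured as 'word'); then one or more of a character in [4-6], then one or more of a character in [p-u] (non-capturing group); then anchored at the end.
Matches: at [33:52] → '5533557uxrx4666prpr'.
Every occurrence is swapped for '_'.

'-hr551235n5rxxo4p512535-6xrx75rup_'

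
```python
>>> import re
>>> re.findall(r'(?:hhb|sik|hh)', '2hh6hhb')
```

The regex engine tests alternatives in the order written; an earlier branch that matches wins even if a later one would match more.
Walking the string: at [1:3] → 'hh'; at [4:7] → 'hhb'.
Since nothing is captured, `findall` lists the 2 matched substrings directly.

['hh', 'hhb']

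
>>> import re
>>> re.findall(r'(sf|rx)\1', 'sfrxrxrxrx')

['rx', 'rx']

A backreference is literal: `\1` must see the identical characters the first group matched.
Matches: at [2:6] match 'rxrx', group 1 = 'rx'; at [6:10] match 'rxrx', group 1 = 'rx'.
`findall` collects group 1 from each match (2 total).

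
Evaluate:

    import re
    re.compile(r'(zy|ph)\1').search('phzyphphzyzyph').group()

'phph'

`\1` is not a pattern — it's the concrete string captured by group 1, re-applied verbatim.
`re.search` tries every starting position until one works.
The match spans [4:8] → 'phph'.
Captured: group 1 = 'ph'.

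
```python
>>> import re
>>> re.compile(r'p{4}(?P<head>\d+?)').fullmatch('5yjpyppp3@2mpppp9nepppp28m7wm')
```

None

Pattern: exactly 4 of a literal 'p'; then one or more of a digit (lazy) (captured as 'head').
`re.fullmatch` requires the pattern to consume the entire string.
Here the string isn't matched end-to-end, so the call returns None.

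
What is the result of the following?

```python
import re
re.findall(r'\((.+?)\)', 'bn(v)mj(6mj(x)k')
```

['v', '6mj(x']

A non-greedy quantifier consumes as few characters as it can — just enough that the remainder of the pattern still matches from where it stops; whatever follows it matches normally.
Matches: at [2:5] match '(v)', group 1 = 'v'; at [7:14] match '(6mj(x)', group 1 = '6mj(x'.
`findall` collects group 1 from each match (2 total).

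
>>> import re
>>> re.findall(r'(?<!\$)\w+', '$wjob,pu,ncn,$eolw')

['job', 'pu', 'ncn', 'olw']

A negative assertion filters positions out without eating any characters.
Scanning left to right: at [2:5] → 'job'; at [6:8] → 'pu'; at [9:12] → 'ncn'; at [15:18] → 'olw'.
No capturing groups, so `findall` returns the 4 full match strings.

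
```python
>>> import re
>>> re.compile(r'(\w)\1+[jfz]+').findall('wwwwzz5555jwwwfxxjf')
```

`\1` is not a pattern — it's the concrete string captured by group 1, re-applied verbatim.
Because there's exactly one group, `findall` drops the full match and keeps group 1 from each hit.

['w', '5', 'w', 'x']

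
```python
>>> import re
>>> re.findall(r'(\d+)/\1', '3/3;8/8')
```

['3', '8']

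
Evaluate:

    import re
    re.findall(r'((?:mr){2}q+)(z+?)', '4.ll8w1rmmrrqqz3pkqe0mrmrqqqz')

The pattern matches the literal 'mr' repeated 2 times, then one or more of the literal 'q' (captured); then one or more of a literal 'z' (lazy) (captured).
Walking the string: at [21:29] match 'mrmrqqqz', groups = ('mrmrqqq', 'z').
Multiple groups make `findall` return tuples — one 2-tuple for the one match.

[('mrmrqqq', 'z')]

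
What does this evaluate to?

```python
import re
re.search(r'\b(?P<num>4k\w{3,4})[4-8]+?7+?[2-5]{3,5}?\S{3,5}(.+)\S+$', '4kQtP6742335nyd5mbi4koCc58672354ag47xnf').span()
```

This matches a word boundary (`\b`, zero-width); then the literal '4k', then 3 to 4 of a word character (captured as 'num'); then one or more of a character in [4-8] (lazy); then one or more of the literal '7' (lazy), then 3 to 5 of a character in [2-5] (lazy), then 3 to 5 of a non-whitespace character; then one or more of any character (captured); then one or more of a non-whitespace character; then anchored at the end.
`re.search` scans for the first position where the pattern succeeds.
The match spans [0:39] → '4kQtP6742335nyd5mbi4koCc58672354ag47xnf'.
Captured: group 1 = '4kQtP', group 2 = '5mbi4koCc58672354ag47xn'.

(0, 39)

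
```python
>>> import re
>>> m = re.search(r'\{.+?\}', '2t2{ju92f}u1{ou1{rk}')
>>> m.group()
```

'{ju92f}'

`re.search` scans for the first position where the pattern succeeds.
The match spans [3:10] → '{ju92f}'.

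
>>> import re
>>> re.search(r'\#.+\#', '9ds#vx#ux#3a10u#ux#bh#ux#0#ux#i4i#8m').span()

`search` walks the string left to right and returns the first match it finds.
The match spans [3:34] → '#vx#ux#3a10u#ux#bh#ux#0#ux#i4i#'.

(3, 34)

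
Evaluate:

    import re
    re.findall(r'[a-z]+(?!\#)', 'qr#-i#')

A negative assertion filters positions out without eating any characters.
With no groups in the pattern, `findall` gives back each whole match — 1 here.

['q']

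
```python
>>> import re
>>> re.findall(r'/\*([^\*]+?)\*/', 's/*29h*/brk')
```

['29h']

Scanning left to right: at [1:8] match '/*29h*/', group 1 = '29h'.
With a single group, `findall` returns only what that group captured — 1 item.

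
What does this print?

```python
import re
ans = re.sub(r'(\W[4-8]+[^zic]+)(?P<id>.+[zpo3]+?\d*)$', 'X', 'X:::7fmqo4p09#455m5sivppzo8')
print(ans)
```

X::X

This matches a non-word character, then one or more of a character in [4-8], then one or more of any character except [zic] (captured); then one or more of any character, then one or more of one of [zpo3] (lazy), then zero or more of a digit (captured as 'id'); then anchored at the end.
Every occurrence is swapped for 'X'.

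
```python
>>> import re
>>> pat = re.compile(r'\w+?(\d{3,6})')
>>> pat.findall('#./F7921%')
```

['7921']

The pattern matches one or more of a word character (lazy); then 3 to 6 of a digit (captured).
A non-greedy quantifier consumes as few characters as it can — just enough that the remainder of the pattern still matches from where it stops; whatever follows it matches normally.
Walking the string: at [3:8] match 'F7921', group 1 = '7921'.
Because there's exactly one group, `findall` drops the full match and keeps group 1 from the one hit.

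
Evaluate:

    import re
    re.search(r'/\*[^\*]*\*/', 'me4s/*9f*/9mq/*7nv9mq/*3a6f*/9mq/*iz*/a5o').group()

'/*9f*/'

`re.search` scans for the first position where the pattern succeeds.
The match spans [4:10] → '/*9f*/'.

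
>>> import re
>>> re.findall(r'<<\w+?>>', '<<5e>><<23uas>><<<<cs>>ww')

With no groups in the pattern, `findall` gives back each whole match — 3 here.

['<<5e>>', '<<23uas>>', '<<cs>>']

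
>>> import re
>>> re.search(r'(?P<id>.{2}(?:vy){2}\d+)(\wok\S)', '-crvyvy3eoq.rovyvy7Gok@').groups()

The match spans [12:23] → 'rovyvy7Gok@'.
Captured: group 1 = 'rovyvy7', group 2 = 'Gok@'.

('rovyvy7', 'Gok@')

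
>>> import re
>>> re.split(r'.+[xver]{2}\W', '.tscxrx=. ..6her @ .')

This matches one or more of any character; then exactly 2 of one of [xver], then a non-word character.
Matches to split on: at [0:17] → '.tscxrx=. ..6her '.
`split` removes every match and returns the 2 fragments in between.

['', '@ .']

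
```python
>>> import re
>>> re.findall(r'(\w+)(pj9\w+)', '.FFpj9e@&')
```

[('FF', 'pj9e')]

With 2 capturing groups, `findall` returns a 2-tuple per match.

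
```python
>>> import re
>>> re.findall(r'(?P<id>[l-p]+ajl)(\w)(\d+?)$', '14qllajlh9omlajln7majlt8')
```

[('majl', 't', '8')]

With 3 capturing groups, `findall` returns a 3-tuple per match.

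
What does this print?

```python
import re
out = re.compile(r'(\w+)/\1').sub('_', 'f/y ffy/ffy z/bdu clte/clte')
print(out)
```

After group 1 captures some text, `\1` only succeeds where that same text appears again.
Every occurrence is swapped for '_'.

f/y _ z/bdu _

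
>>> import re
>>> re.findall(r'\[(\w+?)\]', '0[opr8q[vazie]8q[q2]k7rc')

['vazie', 'q2']

Matches: at [7:14] match '[vazie]', group 1 = 'vazie'; at [16:20] match '[q2]', group 1 = 'q2'.
With a single group, `findall` returns only what that group captured — 2 items.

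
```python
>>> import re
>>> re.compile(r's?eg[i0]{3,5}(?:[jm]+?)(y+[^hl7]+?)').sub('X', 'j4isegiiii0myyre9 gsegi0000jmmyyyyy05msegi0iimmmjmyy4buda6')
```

'j4iXe9 gX5mXbuda6'

With the lazy modifier that quantifier settles for the fewest repetitions that let the rest of the pattern succeed (the atoms after it are unaffected and can still be greedy).
`sub` substitutes 'X' at each match site.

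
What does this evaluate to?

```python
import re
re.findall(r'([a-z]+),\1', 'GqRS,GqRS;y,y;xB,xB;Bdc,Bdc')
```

`\1` has to match the exact text group 1 already captured.
Because there's exactly one group, `findall` drops the full match and keeps group 1 from the one hit.

['y']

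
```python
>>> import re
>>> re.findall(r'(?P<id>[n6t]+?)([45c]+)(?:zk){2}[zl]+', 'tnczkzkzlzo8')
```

[('tn', 'c')]

This matches one or more of one of [n6t] (lazy) (captured as 'id'); then one or more of one of [45c] (captured); then the literal 'zk' repeated 2 times, then one or more of one of [zl].
Scanning left to right: at [0:10] match 'tnczkzkzlz', groups = ('tn', 'c').
2 groups means the one result is a tuple of 2 captured strings — 1 here.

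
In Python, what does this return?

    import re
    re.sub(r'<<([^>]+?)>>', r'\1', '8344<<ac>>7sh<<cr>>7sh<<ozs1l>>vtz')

Matches: at [4:10] → '<<ac>>'; at [13:19] → '<<cr>>'; at [22:31] → '<<ozs1l>>'.
Each match is replaced using the text its own group 1 captured.

'8344ac7shcr7shozs1lvtz'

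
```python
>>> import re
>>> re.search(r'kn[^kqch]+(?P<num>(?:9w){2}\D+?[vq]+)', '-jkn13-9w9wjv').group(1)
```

'9w9wjv'

This matches the literal 'kn', then one or more of any character except [kqch]; then the literal '9w' repeated 2 times, then one or more of a non-digit (lazy), then one or more of one of [vq] (captured as 'num').
`re.search` scans for the first position where the pattern succeeds.
The match spans [2:13] → 'kn13-9w9wjv'.
Captured: group 1 = '9w9wjv'.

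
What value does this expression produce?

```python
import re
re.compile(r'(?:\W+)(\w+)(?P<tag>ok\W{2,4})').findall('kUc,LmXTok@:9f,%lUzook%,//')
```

Pattern: one or more of a non-word character (non-capturing group); then one or more of a word character (captured); then the literal 'ok', then 2 to 4 of a non-word character (captured as 'tag').
Walking the string: at [3:12] match ',LmXTok@:', groups = ('LmXT', 'ok@:'); at [14:26] match ',%lUzook%,//', groups = ('lUzo', 'ok%,//').
Multiple groups make `findall` return tuples — one 2-tuple for each match.

[('LmXT', 'ok@:'), ('lUzo', 'ok%,//')]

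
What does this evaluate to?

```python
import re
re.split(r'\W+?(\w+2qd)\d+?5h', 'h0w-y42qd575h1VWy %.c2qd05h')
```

['h0w', 'y42qd', '1VWy', 'c2qd', '']

The pattern matches one or more of a non-word character (lazy); then one or more of a word character, then the literal '2qd' (captured); then one or more of a digit (lazy), then the literal '5h'.
Matches to split on: at [3:13] → '-y42qd575h'; at [17:27] → ' %.c2qd05h'.
`re.split` interleaves the captured-group text with the surrounding fragments.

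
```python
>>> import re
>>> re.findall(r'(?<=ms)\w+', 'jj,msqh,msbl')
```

['qh', 'bl']

Because the assertion is zero-width, the text it checks is not consumed and won't appear in the result.
Walking the string: at [5:7] → 'qh'; at [10:12] → 'bl'.
With no groups in the pattern, `findall` gives back each whole match — 2 here.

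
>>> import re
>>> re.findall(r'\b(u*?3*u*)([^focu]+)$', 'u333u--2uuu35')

The pattern matches a word boundary (`\b`, zero-width); then zero or more of the literal 'u' (lazy), then zero or more of the literal '3', then zero or more of a literal 'u' (captured); then one or more of any character except [focu] (captured); then anchored at the end.
2 groups means each result is a tuple of 2 captured strings — 0 here.
Nothing in the string satisfies the pattern, so the list is empty.

[]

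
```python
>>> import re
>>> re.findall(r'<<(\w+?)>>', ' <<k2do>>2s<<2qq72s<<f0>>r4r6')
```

['k2do', 'f0']

Because there's exactly one group, `findall` drops the full match and keeps group 1 from each hit.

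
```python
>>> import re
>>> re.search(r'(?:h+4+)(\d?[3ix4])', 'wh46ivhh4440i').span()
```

This matches one or more of a literal 'h', then one or more of the literal '4' (non-capturing group); then optionally a digit, then one of [3ix4] (captured).
`re.search` tries every starting position until one works.
The match spans [1:5] → 'h46i'.
Captured: group 1 = '6i'.

(1, 5)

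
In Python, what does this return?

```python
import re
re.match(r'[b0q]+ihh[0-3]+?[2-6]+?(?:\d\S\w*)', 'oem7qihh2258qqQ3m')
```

`re.match` won't scan ahead — the pattern has to work from the very first character.
Here the pattern fails at index 0, so the call returns None.

None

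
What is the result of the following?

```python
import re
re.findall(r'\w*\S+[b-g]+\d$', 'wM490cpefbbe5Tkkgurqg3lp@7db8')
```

Pattern: zero or more of a word character, then one or more of a non-whitespace character; then one or more of a character in [b-g], then a digit; then anchored at the end.
Matches: at [0:29] → 'wM490cpefbbe5Tkkgurqg3lp@7db8'.
Since nothing is captured, `findall` lists the 1 matched substring directly.

['wM490cpefbbe5Tkkgurqg3lp@7db8']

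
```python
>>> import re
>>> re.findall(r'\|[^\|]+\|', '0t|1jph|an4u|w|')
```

No capturing groups, so `findall` returns the 2 full match strings.

['|1jph|', '|w|']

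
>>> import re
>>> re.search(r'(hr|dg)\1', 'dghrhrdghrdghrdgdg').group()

`\1` is not a pattern — it's the concrete string captured by group 1, re-applied verbatim.
`re.search` tries every starting position until one works.
The match spans [2:6] → 'hrhr'.
Captured: group 1 = 'hr'.

'hrhr'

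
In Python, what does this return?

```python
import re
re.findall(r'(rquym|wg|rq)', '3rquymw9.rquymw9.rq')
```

Alternation tries branches left to right and keeps the first one that lets the overall match succeed at that position.
Matches: at [1:6] match 'rquym', group 1 = 'rquym'; at [9:14] match 'rquym', group 1 = 'rquym'; at [17:19] match 'rq', group 1 = 'rq'.
`findall` collects group 1 from each match (3 total).

['rquym', 'rquym', 'rq']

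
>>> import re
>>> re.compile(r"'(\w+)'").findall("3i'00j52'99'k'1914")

['00j52', 'k']

Scanning left to right: at [2:9] match "'00j52'", group 1 = '00j52'; at [11:14] match "'k'", group 1 = 'k'.
With a single group, `findall` returns only what that group captured — 2 items.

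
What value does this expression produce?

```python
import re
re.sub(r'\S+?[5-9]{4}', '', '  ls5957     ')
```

'       '

This matches one or more of a non-whitespace character (lazy); then exactly 4 of a character in [5-9].
Matches: at [2:8] → 'ls5957'.
Each match is replaced by ''.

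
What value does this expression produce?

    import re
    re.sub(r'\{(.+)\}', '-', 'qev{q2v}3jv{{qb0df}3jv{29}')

'qev-'

Matches: at [3:26] → '{q2v}3jv{{qb0df}3jv{29}'.
`sub` substitutes '-' at each match site.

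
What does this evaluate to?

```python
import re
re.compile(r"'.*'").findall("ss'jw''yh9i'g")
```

Walking the string: at [2:12] → "'jw''yh9i'".
No capturing groups, so `findall` returns the 1 full match string.

["'jw''yh9i'"]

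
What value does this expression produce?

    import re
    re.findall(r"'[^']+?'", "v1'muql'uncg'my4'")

["'muql'", "'my4'"]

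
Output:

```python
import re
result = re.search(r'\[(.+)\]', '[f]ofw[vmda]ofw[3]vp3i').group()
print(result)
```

[f]ofw[vmda]ofw[3]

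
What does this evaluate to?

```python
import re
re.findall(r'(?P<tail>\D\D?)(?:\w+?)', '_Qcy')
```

['_Q']

Pattern: a non-digit, then optionally a non-digit (captured as 'tail'); then one or more of a word character (lazy) (non-capturing group).
One capturing group, so `findall` returns just the captured substring from the one match — 1 in all.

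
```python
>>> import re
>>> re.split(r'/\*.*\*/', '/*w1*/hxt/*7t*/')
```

Matches to split on: at [0:15] → '/*w1*/hxt/*7t*/'.
`split` removes every match and returns the 2 fragments in between.

['', '']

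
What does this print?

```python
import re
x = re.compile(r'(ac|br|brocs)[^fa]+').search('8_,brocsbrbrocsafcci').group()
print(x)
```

brocsbrbrocs

The match spans [3:15] → 'brocsbrbrocs'.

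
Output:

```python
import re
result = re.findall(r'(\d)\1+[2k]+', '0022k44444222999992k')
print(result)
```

`\1` has to match the exact text group 1 already captured.
One capturing group, so `findall` returns just the captured substring from each match — 3 in all.

['0', '4', '9']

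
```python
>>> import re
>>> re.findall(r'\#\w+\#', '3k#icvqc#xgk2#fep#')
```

['#icvqc#', '#fep#']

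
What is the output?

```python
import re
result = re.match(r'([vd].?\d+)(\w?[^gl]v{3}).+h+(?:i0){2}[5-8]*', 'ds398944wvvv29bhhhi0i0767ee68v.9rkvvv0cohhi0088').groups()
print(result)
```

The pattern matches one of [vd], then optionally any character, then one or more of a digit (captured); then optionally a word character, then any character except [gl], then exactly 3 of a literal 'v' (captured); then one or more of any character, then one or more of the literal 'h', then the literal 'i0' repeated 2 times; then zero or more of a character in [5-8].
`re.match` won't scan ahead — the pattern has to work from the very first character.
The match spans [0:25] → 'ds398944wvvv29bhhhi0i0767'.
Captured: group 1 = 'ds398944', group 2 = 'wvvv'.

('ds398944', 'wvvv')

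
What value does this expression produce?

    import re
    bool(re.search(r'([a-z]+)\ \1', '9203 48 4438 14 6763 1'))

False

`\1` is not a pattern — it's the concrete string captured by group 1, re-applied verbatim.
Here no position works, so the call returns None, and `bool(None)` is False.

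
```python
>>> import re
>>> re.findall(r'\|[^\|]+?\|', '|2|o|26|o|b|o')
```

`findall` yields the raw match text (3 of them) because the pattern has no groups.

['|2|', '|26|', '|b|']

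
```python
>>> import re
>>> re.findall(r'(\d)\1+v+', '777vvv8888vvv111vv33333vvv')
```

A backreference is literal: `\1` must see the identical characters the first group matched.
Matches: at [0:6] match '777vvv', group 1 = '7'; at [6:13] match '8888vvv', group 1 = '8'; at [13:18] match '111vv', group 1 = '1'; at [18:26] match '33333vvv', group 1 = '3'.
Because there's exactly one group, `findall` drops the full match and keeps group 1 from each hit.

['7', '8', '1', '3']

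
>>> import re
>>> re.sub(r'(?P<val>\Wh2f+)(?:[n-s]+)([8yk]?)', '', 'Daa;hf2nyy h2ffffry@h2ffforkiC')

'Daa;hf2nyyiC'

Pattern: a non-word character, then the literal 'h2', then one or more of a literal 'f' (captured as 'val'); then one or more of a character in [n-s] (non-capturing group); then optionally one of [8yk] (captured).
Matches: at [10:19] → ' h2ffffry'; at [19:28] → '@h2fffork'.
`sub` substitutes '' at each match site.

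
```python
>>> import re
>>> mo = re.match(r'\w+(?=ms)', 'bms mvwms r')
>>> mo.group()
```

`match` is anchored at position 0; if the pattern doesn't fit there, it returns None.
The match spans [0:1] → 'b'.

'b'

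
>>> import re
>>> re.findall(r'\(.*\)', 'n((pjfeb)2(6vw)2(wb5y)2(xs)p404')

['((pjfeb)2(6vw)2(wb5y)2(xs)']

Scanning left to right: at [1:27] → '((pjfeb)2(6vw)2(wb5y)2(xs)'.
`findall` yields the raw match text (1 of them) because the pattern has no groups.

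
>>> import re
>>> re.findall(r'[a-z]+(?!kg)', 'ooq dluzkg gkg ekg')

['ooq', 'dluzkg', 'gkg', 'ekg']

The negative lookaround is zero-width — it rules out positions where the adjacent text would match, without consuming anything.
Matches: at [0:3] → 'ooq'; at [4:10] → 'dluzkg'; at [11:14] → 'gkg'; at [15:18] → 'ekg'.
`findall` yields the raw match text (4 of them) because the pattern has no groups.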